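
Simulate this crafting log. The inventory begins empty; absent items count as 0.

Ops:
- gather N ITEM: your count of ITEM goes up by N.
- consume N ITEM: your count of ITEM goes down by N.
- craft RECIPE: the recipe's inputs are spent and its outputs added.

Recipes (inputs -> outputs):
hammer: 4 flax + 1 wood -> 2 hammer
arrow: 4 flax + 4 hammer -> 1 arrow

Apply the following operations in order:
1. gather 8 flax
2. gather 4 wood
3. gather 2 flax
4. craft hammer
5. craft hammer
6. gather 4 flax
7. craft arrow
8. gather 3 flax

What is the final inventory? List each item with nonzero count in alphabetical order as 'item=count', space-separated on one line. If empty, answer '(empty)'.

After 1 (gather 8 flax): flax=8
After 2 (gather 4 wood): flax=8 wood=4
After 3 (gather 2 flax): flax=10 wood=4
After 4 (craft hammer): flax=6 hammer=2 wood=3
After 5 (craft hammer): flax=2 hammer=4 wood=2
After 6 (gather 4 flax): flax=6 hammer=4 wood=2
After 7 (craft arrow): arrow=1 flax=2 wood=2
After 8 (gather 3 flax): arrow=1 flax=5 wood=2

Answer: arrow=1 flax=5 wood=2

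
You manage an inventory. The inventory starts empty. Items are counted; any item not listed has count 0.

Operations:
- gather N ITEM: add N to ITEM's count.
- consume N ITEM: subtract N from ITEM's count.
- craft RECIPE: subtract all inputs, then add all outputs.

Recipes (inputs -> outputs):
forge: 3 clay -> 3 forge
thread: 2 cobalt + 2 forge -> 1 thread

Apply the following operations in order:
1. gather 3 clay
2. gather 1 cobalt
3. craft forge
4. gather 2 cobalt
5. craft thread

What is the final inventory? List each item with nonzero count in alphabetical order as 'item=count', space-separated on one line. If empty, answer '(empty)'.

After 1 (gather 3 clay): clay=3
After 2 (gather 1 cobalt): clay=3 cobalt=1
After 3 (craft forge): cobalt=1 forge=3
After 4 (gather 2 cobalt): cobalt=3 forge=3
After 5 (craft thread): cobalt=1 forge=1 thread=1

Answer: cobalt=1 forge=1 thread=1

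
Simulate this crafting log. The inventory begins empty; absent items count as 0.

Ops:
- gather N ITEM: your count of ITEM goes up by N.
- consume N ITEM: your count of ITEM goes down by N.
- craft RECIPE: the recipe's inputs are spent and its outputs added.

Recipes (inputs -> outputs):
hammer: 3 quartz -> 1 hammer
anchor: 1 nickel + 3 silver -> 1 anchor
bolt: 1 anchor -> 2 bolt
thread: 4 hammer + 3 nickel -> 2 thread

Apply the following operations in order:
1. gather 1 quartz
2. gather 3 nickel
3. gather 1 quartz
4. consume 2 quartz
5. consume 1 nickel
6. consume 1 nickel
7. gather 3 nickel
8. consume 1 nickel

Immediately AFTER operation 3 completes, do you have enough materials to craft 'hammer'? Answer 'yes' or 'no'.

Answer: no

Derivation:
After 1 (gather 1 quartz): quartz=1
After 2 (gather 3 nickel): nickel=3 quartz=1
After 3 (gather 1 quartz): nickel=3 quartz=2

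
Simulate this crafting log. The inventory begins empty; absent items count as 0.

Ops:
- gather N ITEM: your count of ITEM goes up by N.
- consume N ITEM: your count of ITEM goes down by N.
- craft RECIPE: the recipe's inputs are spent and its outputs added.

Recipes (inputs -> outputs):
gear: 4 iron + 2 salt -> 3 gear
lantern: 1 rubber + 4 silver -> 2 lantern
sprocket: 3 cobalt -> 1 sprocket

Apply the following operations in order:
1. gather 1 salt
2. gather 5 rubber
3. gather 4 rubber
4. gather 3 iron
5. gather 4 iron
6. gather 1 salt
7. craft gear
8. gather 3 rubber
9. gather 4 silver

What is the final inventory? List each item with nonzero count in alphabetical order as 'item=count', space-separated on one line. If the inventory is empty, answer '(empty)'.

After 1 (gather 1 salt): salt=1
After 2 (gather 5 rubber): rubber=5 salt=1
After 3 (gather 4 rubber): rubber=9 salt=1
After 4 (gather 3 iron): iron=3 rubber=9 salt=1
After 5 (gather 4 iron): iron=7 rubber=9 salt=1
After 6 (gather 1 salt): iron=7 rubber=9 salt=2
After 7 (craft gear): gear=3 iron=3 rubber=9
After 8 (gather 3 rubber): gear=3 iron=3 rubber=12
After 9 (gather 4 silver): gear=3 iron=3 rubber=12 silver=4

Answer: gear=3 iron=3 rubber=12 silver=4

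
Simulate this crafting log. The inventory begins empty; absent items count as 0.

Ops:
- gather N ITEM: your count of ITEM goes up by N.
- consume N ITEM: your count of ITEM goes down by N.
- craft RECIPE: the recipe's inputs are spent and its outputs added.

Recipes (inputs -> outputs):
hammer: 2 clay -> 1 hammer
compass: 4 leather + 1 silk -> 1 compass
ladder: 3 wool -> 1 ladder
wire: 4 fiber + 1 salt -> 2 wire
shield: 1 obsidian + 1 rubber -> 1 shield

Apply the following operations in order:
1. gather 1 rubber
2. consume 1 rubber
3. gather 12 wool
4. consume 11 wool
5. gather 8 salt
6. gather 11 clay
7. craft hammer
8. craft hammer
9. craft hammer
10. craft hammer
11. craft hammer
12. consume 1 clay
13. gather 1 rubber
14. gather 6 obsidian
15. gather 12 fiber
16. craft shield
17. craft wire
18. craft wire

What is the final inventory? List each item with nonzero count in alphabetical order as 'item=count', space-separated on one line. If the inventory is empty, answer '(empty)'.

After 1 (gather 1 rubber): rubber=1
After 2 (consume 1 rubber): (empty)
After 3 (gather 12 wool): wool=12
After 4 (consume 11 wool): wool=1
After 5 (gather 8 salt): salt=8 wool=1
After 6 (gather 11 clay): clay=11 salt=8 wool=1
After 7 (craft hammer): clay=9 hammer=1 salt=8 wool=1
After 8 (craft hammer): clay=7 hammer=2 salt=8 wool=1
After 9 (craft hammer): clay=5 hammer=3 salt=8 wool=1
After 10 (craft hammer): clay=3 hammer=4 salt=8 wool=1
After 11 (craft hammer): clay=1 hammer=5 salt=8 wool=1
After 12 (consume 1 clay): hammer=5 salt=8 wool=1
After 13 (gather 1 rubber): hammer=5 rubber=1 salt=8 wool=1
After 14 (gather 6 obsidian): hammer=5 obsidian=6 rubber=1 salt=8 wool=1
After 15 (gather 12 fiber): fiber=12 hammer=5 obsidian=6 rubber=1 salt=8 wool=1
After 16 (craft shield): fiber=12 hammer=5 obsidian=5 salt=8 shield=1 wool=1
After 17 (craft wire): fiber=8 hammer=5 obsidian=5 salt=7 shield=1 wire=2 wool=1
After 18 (craft wire): fiber=4 hammer=5 obsidian=5 salt=6 shield=1 wire=4 wool=1

Answer: fiber=4 hammer=5 obsidian=5 salt=6 shield=1 wire=4 wool=1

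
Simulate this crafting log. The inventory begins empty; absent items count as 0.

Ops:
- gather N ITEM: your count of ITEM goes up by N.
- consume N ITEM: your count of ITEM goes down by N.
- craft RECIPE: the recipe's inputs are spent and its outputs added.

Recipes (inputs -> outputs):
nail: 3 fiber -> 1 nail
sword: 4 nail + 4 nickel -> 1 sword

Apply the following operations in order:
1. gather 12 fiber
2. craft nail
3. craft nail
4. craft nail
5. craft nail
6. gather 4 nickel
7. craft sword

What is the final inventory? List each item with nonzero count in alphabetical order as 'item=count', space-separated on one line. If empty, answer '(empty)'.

Answer: sword=1

Derivation:
After 1 (gather 12 fiber): fiber=12
After 2 (craft nail): fiber=9 nail=1
After 3 (craft nail): fiber=6 nail=2
After 4 (craft nail): fiber=3 nail=3
After 5 (craft nail): nail=4
After 6 (gather 4 nickel): nail=4 nickel=4
After 7 (craft sword): sword=1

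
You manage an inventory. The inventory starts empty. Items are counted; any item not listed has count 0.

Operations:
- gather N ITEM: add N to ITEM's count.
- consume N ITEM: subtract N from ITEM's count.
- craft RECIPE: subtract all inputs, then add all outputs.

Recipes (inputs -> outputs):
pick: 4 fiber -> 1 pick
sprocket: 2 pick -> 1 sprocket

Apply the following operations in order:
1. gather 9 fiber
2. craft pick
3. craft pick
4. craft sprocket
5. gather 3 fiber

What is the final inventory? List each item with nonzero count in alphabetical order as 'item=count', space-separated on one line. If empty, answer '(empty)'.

Answer: fiber=4 sprocket=1

Derivation:
After 1 (gather 9 fiber): fiber=9
After 2 (craft pick): fiber=5 pick=1
After 3 (craft pick): fiber=1 pick=2
After 4 (craft sprocket): fiber=1 sprocket=1
After 5 (gather 3 fiber): fiber=4 sprocket=1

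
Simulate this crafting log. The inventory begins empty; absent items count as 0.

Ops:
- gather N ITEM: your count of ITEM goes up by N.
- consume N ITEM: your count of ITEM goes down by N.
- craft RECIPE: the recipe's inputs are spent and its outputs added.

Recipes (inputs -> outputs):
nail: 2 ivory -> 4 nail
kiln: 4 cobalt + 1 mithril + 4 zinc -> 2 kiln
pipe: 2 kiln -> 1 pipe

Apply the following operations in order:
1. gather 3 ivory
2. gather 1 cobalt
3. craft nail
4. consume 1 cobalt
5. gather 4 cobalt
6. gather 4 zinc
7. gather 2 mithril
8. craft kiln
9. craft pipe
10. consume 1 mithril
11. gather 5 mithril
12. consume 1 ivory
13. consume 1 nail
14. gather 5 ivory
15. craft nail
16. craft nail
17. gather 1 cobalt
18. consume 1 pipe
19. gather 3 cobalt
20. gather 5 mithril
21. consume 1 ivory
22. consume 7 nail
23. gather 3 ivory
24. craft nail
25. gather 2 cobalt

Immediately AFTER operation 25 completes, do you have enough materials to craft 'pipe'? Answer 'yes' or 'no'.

Answer: no

Derivation:
After 1 (gather 3 ivory): ivory=3
After 2 (gather 1 cobalt): cobalt=1 ivory=3
After 3 (craft nail): cobalt=1 ivory=1 nail=4
After 4 (consume 1 cobalt): ivory=1 nail=4
After 5 (gather 4 cobalt): cobalt=4 ivory=1 nail=4
After 6 (gather 4 zinc): cobalt=4 ivory=1 nail=4 zinc=4
After 7 (gather 2 mithril): cobalt=4 ivory=1 mithril=2 nail=4 zinc=4
After 8 (craft kiln): ivory=1 kiln=2 mithril=1 nail=4
After 9 (craft pipe): ivory=1 mithril=1 nail=4 pipe=1
After 10 (consume 1 mithril): ivory=1 nail=4 pipe=1
After 11 (gather 5 mithril): ivory=1 mithril=5 nail=4 pipe=1
After 12 (consume 1 ivory): mithril=5 nail=4 pipe=1
After 13 (consume 1 nail): mithril=5 nail=3 pipe=1
After 14 (gather 5 ivory): ivory=5 mithril=5 nail=3 pipe=1
After 15 (craft nail): ivory=3 mithril=5 nail=7 pipe=1
After 16 (craft nail): ivory=1 mithril=5 nail=11 pipe=1
After 17 (gather 1 cobalt): cobalt=1 ivory=1 mithril=5 nail=11 pipe=1
After 18 (consume 1 pipe): cobalt=1 ivory=1 mithril=5 nail=11
After 19 (gather 3 cobalt): cobalt=4 ivory=1 mithril=5 nail=11
After 20 (gather 5 mithril): cobalt=4 ivory=1 mithril=10 nail=11
After 21 (consume 1 ivory): cobalt=4 mithril=10 nail=11
After 22 (consume 7 nail): cobalt=4 mithril=10 nail=4
After 23 (gather 3 ivory): cobalt=4 ivory=3 mithril=10 nail=4
After 24 (craft nail): cobalt=4 ivory=1 mithril=10 nail=8
After 25 (gather 2 cobalt): cobalt=6 ivory=1 mithril=10 nail=8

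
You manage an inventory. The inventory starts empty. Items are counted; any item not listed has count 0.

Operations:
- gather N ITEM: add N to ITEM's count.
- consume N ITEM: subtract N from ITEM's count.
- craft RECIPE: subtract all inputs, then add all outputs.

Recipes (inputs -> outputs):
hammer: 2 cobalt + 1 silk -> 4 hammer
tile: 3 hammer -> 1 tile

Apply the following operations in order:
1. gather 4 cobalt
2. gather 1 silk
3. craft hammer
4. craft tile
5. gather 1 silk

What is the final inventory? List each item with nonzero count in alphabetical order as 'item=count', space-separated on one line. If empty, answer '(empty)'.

After 1 (gather 4 cobalt): cobalt=4
After 2 (gather 1 silk): cobalt=4 silk=1
After 3 (craft hammer): cobalt=2 hammer=4
After 4 (craft tile): cobalt=2 hammer=1 tile=1
After 5 (gather 1 silk): cobalt=2 hammer=1 silk=1 tile=1

Answer: cobalt=2 hammer=1 silk=1 tile=1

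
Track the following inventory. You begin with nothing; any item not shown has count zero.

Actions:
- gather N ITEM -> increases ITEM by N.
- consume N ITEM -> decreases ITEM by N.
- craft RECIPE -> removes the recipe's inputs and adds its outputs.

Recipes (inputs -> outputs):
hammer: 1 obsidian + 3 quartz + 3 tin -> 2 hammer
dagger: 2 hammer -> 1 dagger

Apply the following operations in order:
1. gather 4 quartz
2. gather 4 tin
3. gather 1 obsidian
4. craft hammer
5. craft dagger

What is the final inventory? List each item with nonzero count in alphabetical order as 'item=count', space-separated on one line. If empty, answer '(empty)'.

After 1 (gather 4 quartz): quartz=4
After 2 (gather 4 tin): quartz=4 tin=4
After 3 (gather 1 obsidian): obsidian=1 quartz=4 tin=4
After 4 (craft hammer): hammer=2 quartz=1 tin=1
After 5 (craft dagger): dagger=1 quartz=1 tin=1

Answer: dagger=1 quartz=1 tin=1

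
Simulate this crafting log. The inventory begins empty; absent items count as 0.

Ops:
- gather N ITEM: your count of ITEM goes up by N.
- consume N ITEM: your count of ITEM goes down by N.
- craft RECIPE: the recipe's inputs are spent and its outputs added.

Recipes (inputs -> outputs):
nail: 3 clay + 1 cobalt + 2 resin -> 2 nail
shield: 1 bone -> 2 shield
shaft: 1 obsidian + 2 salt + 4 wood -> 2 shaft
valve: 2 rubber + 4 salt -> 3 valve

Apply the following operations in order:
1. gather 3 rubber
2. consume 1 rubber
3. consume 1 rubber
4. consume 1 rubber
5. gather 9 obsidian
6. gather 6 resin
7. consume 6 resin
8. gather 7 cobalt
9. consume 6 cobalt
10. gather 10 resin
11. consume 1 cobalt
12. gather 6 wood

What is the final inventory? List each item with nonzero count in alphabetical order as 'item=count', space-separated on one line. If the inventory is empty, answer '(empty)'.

After 1 (gather 3 rubber): rubber=3
After 2 (consume 1 rubber): rubber=2
After 3 (consume 1 rubber): rubber=1
After 4 (consume 1 rubber): (empty)
After 5 (gather 9 obsidian): obsidian=9
After 6 (gather 6 resin): obsidian=9 resin=6
After 7 (consume 6 resin): obsidian=9
After 8 (gather 7 cobalt): cobalt=7 obsidian=9
After 9 (consume 6 cobalt): cobalt=1 obsidian=9
After 10 (gather 10 resin): cobalt=1 obsidian=9 resin=10
After 11 (consume 1 cobalt): obsidian=9 resin=10
After 12 (gather 6 wood): obsidian=9 resin=10 wood=6

Answer: obsidian=9 resin=10 wood=6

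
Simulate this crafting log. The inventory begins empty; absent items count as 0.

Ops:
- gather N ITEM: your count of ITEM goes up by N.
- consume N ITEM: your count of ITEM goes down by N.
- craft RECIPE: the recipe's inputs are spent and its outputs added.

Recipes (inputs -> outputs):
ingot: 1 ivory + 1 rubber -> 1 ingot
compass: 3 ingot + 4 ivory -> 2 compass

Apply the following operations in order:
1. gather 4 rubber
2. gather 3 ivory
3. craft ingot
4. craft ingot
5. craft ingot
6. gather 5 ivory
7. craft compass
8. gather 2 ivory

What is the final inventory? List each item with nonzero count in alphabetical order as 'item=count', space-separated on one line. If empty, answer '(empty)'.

After 1 (gather 4 rubber): rubber=4
After 2 (gather 3 ivory): ivory=3 rubber=4
After 3 (craft ingot): ingot=1 ivory=2 rubber=3
After 4 (craft ingot): ingot=2 ivory=1 rubber=2
After 5 (craft ingot): ingot=3 rubber=1
After 6 (gather 5 ivory): ingot=3 ivory=5 rubber=1
After 7 (craft compass): compass=2 ivory=1 rubber=1
After 8 (gather 2 ivory): compass=2 ivory=3 rubber=1

Answer: compass=2 ivory=3 rubber=1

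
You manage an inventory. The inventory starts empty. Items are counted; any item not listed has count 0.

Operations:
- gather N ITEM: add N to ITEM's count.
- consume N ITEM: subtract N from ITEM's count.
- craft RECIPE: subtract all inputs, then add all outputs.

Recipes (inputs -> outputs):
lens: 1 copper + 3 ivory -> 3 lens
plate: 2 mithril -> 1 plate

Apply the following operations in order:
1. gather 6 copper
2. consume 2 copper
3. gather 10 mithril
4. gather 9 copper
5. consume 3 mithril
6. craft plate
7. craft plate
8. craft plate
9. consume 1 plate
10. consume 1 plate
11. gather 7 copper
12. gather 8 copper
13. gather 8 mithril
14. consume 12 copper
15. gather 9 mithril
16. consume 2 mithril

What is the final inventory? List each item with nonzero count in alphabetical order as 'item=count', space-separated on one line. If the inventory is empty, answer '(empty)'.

After 1 (gather 6 copper): copper=6
After 2 (consume 2 copper): copper=4
After 3 (gather 10 mithril): copper=4 mithril=10
After 4 (gather 9 copper): copper=13 mithril=10
After 5 (consume 3 mithril): copper=13 mithril=7
After 6 (craft plate): copper=13 mithril=5 plate=1
After 7 (craft plate): copper=13 mithril=3 plate=2
After 8 (craft plate): copper=13 mithril=1 plate=3
After 9 (consume 1 plate): copper=13 mithril=1 plate=2
After 10 (consume 1 plate): copper=13 mithril=1 plate=1
After 11 (gather 7 copper): copper=20 mithril=1 plate=1
After 12 (gather 8 copper): copper=28 mithril=1 plate=1
After 13 (gather 8 mithril): copper=28 mithril=9 plate=1
After 14 (consume 12 copper): copper=16 mithril=9 plate=1
After 15 (gather 9 mithril): copper=16 mithril=18 plate=1
After 16 (consume 2 mithril): copper=16 mithril=16 plate=1

Answer: copper=16 mithril=16 plate=1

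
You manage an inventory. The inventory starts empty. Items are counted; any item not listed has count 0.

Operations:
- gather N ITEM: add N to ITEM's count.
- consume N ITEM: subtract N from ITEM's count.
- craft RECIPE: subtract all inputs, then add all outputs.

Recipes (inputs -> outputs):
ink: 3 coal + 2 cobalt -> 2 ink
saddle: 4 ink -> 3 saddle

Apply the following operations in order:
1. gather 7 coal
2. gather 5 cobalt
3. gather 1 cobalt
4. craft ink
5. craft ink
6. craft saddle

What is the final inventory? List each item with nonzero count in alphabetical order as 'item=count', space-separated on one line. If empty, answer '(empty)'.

Answer: coal=1 cobalt=2 saddle=3

Derivation:
After 1 (gather 7 coal): coal=7
After 2 (gather 5 cobalt): coal=7 cobalt=5
After 3 (gather 1 cobalt): coal=7 cobalt=6
After 4 (craft ink): coal=4 cobalt=4 ink=2
After 5 (craft ink): coal=1 cobalt=2 ink=4
After 6 (craft saddle): coal=1 cobalt=2 saddle=3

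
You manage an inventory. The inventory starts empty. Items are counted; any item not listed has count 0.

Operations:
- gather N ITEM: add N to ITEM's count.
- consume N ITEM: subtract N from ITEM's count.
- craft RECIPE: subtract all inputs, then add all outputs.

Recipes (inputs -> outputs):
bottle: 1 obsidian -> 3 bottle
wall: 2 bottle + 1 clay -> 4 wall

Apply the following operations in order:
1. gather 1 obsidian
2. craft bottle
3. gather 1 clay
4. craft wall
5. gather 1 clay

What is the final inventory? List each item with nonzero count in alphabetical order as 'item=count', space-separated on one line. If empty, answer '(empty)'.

After 1 (gather 1 obsidian): obsidian=1
After 2 (craft bottle): bottle=3
After 3 (gather 1 clay): bottle=3 clay=1
After 4 (craft wall): bottle=1 wall=4
After 5 (gather 1 clay): bottle=1 clay=1 wall=4

Answer: bottle=1 clay=1 wall=4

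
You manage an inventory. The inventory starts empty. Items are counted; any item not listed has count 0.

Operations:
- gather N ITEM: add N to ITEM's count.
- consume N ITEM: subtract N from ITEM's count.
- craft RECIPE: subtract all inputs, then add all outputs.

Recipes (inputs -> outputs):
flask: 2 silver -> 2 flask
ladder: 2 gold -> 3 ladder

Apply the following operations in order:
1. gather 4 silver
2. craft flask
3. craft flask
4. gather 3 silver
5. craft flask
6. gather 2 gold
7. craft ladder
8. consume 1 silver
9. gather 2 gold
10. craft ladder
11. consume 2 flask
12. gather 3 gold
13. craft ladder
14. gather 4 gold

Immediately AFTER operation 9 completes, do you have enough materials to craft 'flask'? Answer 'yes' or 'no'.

After 1 (gather 4 silver): silver=4
After 2 (craft flask): flask=2 silver=2
After 3 (craft flask): flask=4
After 4 (gather 3 silver): flask=4 silver=3
After 5 (craft flask): flask=6 silver=1
After 6 (gather 2 gold): flask=6 gold=2 silver=1
After 7 (craft ladder): flask=6 ladder=3 silver=1
After 8 (consume 1 silver): flask=6 ladder=3
After 9 (gather 2 gold): flask=6 gold=2 ladder=3

Answer: no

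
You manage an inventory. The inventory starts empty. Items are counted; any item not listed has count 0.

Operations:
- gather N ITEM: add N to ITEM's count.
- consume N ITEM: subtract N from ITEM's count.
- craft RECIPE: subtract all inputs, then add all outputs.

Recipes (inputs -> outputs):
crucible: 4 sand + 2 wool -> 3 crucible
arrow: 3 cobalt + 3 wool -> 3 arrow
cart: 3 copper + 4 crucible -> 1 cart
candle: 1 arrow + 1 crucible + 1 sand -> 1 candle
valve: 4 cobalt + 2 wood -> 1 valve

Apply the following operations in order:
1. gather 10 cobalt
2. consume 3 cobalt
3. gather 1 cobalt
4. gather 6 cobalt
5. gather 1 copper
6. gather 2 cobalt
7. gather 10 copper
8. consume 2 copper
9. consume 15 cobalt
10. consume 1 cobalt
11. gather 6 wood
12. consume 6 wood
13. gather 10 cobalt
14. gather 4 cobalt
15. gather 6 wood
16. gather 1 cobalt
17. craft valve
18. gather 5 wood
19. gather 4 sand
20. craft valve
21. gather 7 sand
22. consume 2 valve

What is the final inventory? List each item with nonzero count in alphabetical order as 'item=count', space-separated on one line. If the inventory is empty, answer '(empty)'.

After 1 (gather 10 cobalt): cobalt=10
After 2 (consume 3 cobalt): cobalt=7
After 3 (gather 1 cobalt): cobalt=8
After 4 (gather 6 cobalt): cobalt=14
After 5 (gather 1 copper): cobalt=14 copper=1
After 6 (gather 2 cobalt): cobalt=16 copper=1
After 7 (gather 10 copper): cobalt=16 copper=11
After 8 (consume 2 copper): cobalt=16 copper=9
After 9 (consume 15 cobalt): cobalt=1 copper=9
After 10 (consume 1 cobalt): copper=9
After 11 (gather 6 wood): copper=9 wood=6
After 12 (consume 6 wood): copper=9
After 13 (gather 10 cobalt): cobalt=10 copper=9
After 14 (gather 4 cobalt): cobalt=14 copper=9
After 15 (gather 6 wood): cobalt=14 copper=9 wood=6
After 16 (gather 1 cobalt): cobalt=15 copper=9 wood=6
After 17 (craft valve): cobalt=11 copper=9 valve=1 wood=4
After 18 (gather 5 wood): cobalt=11 copper=9 valve=1 wood=9
After 19 (gather 4 sand): cobalt=11 copper=9 sand=4 valve=1 wood=9
After 20 (craft valve): cobalt=7 copper=9 sand=4 valve=2 wood=7
After 21 (gather 7 sand): cobalt=7 copper=9 sand=11 valve=2 wood=7
After 22 (consume 2 valve): cobalt=7 copper=9 sand=11 wood=7

Answer: cobalt=7 copper=9 sand=11 wood=7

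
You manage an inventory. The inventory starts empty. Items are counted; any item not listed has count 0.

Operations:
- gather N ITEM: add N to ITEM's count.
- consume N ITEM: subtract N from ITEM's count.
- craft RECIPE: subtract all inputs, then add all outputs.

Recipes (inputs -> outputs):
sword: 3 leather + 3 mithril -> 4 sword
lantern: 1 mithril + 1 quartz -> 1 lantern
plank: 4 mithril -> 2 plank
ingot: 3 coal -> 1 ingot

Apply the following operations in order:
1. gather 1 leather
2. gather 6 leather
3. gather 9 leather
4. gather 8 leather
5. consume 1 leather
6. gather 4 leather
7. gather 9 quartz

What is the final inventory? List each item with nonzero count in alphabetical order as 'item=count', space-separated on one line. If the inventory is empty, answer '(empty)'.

Answer: leather=27 quartz=9

Derivation:
After 1 (gather 1 leather): leather=1
After 2 (gather 6 leather): leather=7
After 3 (gather 9 leather): leather=16
After 4 (gather 8 leather): leather=24
After 5 (consume 1 leather): leather=23
After 6 (gather 4 leather): leather=27
After 7 (gather 9 quartz): leather=27 quartz=9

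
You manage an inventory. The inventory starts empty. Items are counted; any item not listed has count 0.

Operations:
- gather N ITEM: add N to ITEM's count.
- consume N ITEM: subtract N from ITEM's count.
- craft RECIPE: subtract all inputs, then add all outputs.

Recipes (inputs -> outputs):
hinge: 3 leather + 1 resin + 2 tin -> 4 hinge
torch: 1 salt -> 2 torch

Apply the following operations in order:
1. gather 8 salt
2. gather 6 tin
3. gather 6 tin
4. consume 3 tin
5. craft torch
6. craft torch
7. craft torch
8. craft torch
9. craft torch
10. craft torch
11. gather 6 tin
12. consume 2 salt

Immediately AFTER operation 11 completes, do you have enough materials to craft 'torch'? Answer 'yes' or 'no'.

After 1 (gather 8 salt): salt=8
After 2 (gather 6 tin): salt=8 tin=6
After 3 (gather 6 tin): salt=8 tin=12
After 4 (consume 3 tin): salt=8 tin=9
After 5 (craft torch): salt=7 tin=9 torch=2
After 6 (craft torch): salt=6 tin=9 torch=4
After 7 (craft torch): salt=5 tin=9 torch=6
After 8 (craft torch): salt=4 tin=9 torch=8
After 9 (craft torch): salt=3 tin=9 torch=10
After 10 (craft torch): salt=2 tin=9 torch=12
After 11 (gather 6 tin): salt=2 tin=15 torch=12

Answer: yes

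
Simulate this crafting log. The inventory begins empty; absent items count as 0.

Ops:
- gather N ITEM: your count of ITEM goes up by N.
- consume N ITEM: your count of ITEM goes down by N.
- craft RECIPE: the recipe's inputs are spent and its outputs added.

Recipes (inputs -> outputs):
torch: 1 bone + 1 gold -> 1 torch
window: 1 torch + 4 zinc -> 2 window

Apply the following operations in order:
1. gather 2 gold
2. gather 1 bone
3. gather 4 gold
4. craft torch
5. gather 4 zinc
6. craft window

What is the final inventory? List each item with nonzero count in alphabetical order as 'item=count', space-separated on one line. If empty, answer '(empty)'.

After 1 (gather 2 gold): gold=2
After 2 (gather 1 bone): bone=1 gold=2
After 3 (gather 4 gold): bone=1 gold=6
After 4 (craft torch): gold=5 torch=1
After 5 (gather 4 zinc): gold=5 torch=1 zinc=4
After 6 (craft window): gold=5 window=2

Answer: gold=5 window=2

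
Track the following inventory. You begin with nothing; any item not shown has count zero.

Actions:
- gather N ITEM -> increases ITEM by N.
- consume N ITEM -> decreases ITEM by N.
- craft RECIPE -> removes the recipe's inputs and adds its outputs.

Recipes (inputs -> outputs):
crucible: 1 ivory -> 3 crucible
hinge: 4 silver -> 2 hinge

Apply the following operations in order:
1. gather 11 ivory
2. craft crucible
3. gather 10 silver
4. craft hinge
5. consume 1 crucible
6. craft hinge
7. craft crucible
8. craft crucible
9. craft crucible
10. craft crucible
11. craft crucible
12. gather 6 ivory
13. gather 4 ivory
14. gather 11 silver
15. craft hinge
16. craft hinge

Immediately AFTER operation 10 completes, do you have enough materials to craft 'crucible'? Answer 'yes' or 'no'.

Answer: yes

Derivation:
After 1 (gather 11 ivory): ivory=11
After 2 (craft crucible): crucible=3 ivory=10
After 3 (gather 10 silver): crucible=3 ivory=10 silver=10
After 4 (craft hinge): crucible=3 hinge=2 ivory=10 silver=6
After 5 (consume 1 crucible): crucible=2 hinge=2 ivory=10 silver=6
After 6 (craft hinge): crucible=2 hinge=4 ivory=10 silver=2
After 7 (craft crucible): crucible=5 hinge=4 ivory=9 silver=2
After 8 (craft crucible): crucible=8 hinge=4 ivory=8 silver=2
After 9 (craft crucible): crucible=11 hinge=4 ivory=7 silver=2
After 10 (craft crucible): crucible=14 hinge=4 ivory=6 silver=2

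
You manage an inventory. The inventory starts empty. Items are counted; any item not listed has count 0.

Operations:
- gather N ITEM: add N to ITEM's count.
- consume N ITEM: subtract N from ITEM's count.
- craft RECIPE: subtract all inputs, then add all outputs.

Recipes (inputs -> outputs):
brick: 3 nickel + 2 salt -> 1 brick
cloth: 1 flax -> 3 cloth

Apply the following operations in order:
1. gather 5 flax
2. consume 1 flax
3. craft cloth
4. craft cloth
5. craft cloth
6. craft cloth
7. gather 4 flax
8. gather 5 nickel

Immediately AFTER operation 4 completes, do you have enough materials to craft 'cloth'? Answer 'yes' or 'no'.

Answer: yes

Derivation:
After 1 (gather 5 flax): flax=5
After 2 (consume 1 flax): flax=4
After 3 (craft cloth): cloth=3 flax=3
After 4 (craft cloth): cloth=6 flax=2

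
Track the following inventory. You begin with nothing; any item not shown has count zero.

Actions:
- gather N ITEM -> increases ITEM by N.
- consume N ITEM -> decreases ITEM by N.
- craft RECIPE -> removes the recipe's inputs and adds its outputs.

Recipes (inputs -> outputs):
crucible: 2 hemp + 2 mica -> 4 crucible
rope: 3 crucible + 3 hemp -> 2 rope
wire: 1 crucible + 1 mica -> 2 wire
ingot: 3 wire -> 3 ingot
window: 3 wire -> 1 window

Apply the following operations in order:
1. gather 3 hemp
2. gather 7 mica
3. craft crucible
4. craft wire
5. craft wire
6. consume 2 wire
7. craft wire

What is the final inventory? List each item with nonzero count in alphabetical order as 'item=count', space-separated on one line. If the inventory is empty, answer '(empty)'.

Answer: crucible=1 hemp=1 mica=2 wire=4

Derivation:
After 1 (gather 3 hemp): hemp=3
After 2 (gather 7 mica): hemp=3 mica=7
After 3 (craft crucible): crucible=4 hemp=1 mica=5
After 4 (craft wire): crucible=3 hemp=1 mica=4 wire=2
After 5 (craft wire): crucible=2 hemp=1 mica=3 wire=4
After 6 (consume 2 wire): crucible=2 hemp=1 mica=3 wire=2
After 7 (craft wire): crucible=1 hemp=1 mica=2 wire=4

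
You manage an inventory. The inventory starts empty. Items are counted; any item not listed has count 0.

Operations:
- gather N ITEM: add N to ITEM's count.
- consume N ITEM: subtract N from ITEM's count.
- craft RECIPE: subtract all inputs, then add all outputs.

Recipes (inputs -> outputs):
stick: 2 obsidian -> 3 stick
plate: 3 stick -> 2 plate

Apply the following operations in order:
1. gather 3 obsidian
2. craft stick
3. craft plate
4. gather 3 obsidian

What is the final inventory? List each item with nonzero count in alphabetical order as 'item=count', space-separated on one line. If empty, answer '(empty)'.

After 1 (gather 3 obsidian): obsidian=3
After 2 (craft stick): obsidian=1 stick=3
After 3 (craft plate): obsidian=1 plate=2
After 4 (gather 3 obsidian): obsidian=4 plate=2

Answer: obsidian=4 plate=2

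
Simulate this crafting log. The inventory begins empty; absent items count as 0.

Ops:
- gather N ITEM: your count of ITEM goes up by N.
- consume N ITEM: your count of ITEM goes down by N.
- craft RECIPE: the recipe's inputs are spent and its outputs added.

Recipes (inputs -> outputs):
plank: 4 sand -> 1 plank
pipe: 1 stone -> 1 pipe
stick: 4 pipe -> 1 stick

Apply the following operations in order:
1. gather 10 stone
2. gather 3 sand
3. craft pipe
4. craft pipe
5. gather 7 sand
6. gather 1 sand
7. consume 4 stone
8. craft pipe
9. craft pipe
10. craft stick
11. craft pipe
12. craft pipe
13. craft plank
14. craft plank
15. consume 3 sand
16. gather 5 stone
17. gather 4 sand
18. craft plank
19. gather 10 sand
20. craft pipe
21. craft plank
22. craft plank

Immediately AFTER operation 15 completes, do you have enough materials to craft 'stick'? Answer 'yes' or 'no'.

Answer: no

Derivation:
After 1 (gather 10 stone): stone=10
After 2 (gather 3 sand): sand=3 stone=10
After 3 (craft pipe): pipe=1 sand=3 stone=9
After 4 (craft pipe): pipe=2 sand=3 stone=8
After 5 (gather 7 sand): pipe=2 sand=10 stone=8
After 6 (gather 1 sand): pipe=2 sand=11 stone=8
After 7 (consume 4 stone): pipe=2 sand=11 stone=4
After 8 (craft pipe): pipe=3 sand=11 stone=3
After 9 (craft pipe): pipe=4 sand=11 stone=2
After 10 (craft stick): sand=11 stick=1 stone=2
After 11 (craft pipe): pipe=1 sand=11 stick=1 stone=1
After 12 (craft pipe): pipe=2 sand=11 stick=1
After 13 (craft plank): pipe=2 plank=1 sand=7 stick=1
After 14 (craft plank): pipe=2 plank=2 sand=3 stick=1
After 15 (consume 3 sand): pipe=2 plank=2 stick=1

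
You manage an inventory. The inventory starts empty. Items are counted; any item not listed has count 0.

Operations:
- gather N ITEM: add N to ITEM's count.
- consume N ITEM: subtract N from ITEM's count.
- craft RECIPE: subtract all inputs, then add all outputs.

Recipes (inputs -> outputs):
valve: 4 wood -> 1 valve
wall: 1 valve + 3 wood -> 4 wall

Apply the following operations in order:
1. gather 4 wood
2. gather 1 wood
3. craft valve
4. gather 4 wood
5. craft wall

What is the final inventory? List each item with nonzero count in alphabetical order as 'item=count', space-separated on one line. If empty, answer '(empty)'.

After 1 (gather 4 wood): wood=4
After 2 (gather 1 wood): wood=5
After 3 (craft valve): valve=1 wood=1
After 4 (gather 4 wood): valve=1 wood=5
After 5 (craft wall): wall=4 wood=2

Answer: wall=4 wood=2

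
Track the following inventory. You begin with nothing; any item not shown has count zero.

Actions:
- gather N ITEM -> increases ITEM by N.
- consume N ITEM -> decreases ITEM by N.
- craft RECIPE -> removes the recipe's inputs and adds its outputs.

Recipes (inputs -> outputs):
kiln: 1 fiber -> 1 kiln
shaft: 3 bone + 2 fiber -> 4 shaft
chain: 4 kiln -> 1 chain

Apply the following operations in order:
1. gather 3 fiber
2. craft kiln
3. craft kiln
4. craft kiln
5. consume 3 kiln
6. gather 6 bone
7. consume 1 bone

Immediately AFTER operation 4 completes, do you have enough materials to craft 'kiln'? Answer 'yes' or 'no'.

Answer: no

Derivation:
After 1 (gather 3 fiber): fiber=3
After 2 (craft kiln): fiber=2 kiln=1
After 3 (craft kiln): fiber=1 kiln=2
After 4 (craft kiln): kiln=3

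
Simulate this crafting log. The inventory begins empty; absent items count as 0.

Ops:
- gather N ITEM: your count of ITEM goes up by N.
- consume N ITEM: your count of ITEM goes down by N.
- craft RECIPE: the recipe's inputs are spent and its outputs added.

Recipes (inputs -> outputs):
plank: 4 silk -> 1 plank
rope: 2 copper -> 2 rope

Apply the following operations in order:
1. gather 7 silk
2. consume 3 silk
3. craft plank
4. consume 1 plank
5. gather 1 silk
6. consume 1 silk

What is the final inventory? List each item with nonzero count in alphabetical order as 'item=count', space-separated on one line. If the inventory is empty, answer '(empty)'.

After 1 (gather 7 silk): silk=7
After 2 (consume 3 silk): silk=4
After 3 (craft plank): plank=1
After 4 (consume 1 plank): (empty)
After 5 (gather 1 silk): silk=1
After 6 (consume 1 silk): (empty)

Answer: (empty)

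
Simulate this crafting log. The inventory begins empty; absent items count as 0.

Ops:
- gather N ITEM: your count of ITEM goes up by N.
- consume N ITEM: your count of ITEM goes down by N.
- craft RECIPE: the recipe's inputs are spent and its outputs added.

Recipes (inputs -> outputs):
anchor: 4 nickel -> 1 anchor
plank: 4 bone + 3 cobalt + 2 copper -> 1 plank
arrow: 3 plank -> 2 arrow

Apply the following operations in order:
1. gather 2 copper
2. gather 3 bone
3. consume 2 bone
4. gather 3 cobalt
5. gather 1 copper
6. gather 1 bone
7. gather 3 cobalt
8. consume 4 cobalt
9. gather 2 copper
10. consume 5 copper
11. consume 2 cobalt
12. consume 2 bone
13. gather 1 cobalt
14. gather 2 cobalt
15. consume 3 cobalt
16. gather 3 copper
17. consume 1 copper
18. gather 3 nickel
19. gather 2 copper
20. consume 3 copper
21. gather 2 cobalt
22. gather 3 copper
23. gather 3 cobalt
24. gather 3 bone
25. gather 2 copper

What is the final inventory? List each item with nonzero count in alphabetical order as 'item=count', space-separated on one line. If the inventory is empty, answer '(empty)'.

Answer: bone=3 cobalt=5 copper=6 nickel=3

Derivation:
After 1 (gather 2 copper): copper=2
After 2 (gather 3 bone): bone=3 copper=2
After 3 (consume 2 bone): bone=1 copper=2
After 4 (gather 3 cobalt): bone=1 cobalt=3 copper=2
After 5 (gather 1 copper): bone=1 cobalt=3 copper=3
After 6 (gather 1 bone): bone=2 cobalt=3 copper=3
After 7 (gather 3 cobalt): bone=2 cobalt=6 copper=3
After 8 (consume 4 cobalt): bone=2 cobalt=2 copper=3
After 9 (gather 2 copper): bone=2 cobalt=2 copper=5
After 10 (consume 5 copper): bone=2 cobalt=2
After 11 (consume 2 cobalt): bone=2
After 12 (consume 2 bone): (empty)
After 13 (gather 1 cobalt): cobalt=1
After 14 (gather 2 cobalt): cobalt=3
After 15 (consume 3 cobalt): (empty)
After 16 (gather 3 copper): copper=3
After 17 (consume 1 copper): copper=2
After 18 (gather 3 nickel): copper=2 nickel=3
After 19 (gather 2 copper): copper=4 nickel=3
After 20 (consume 3 copper): copper=1 nickel=3
After 21 (gather 2 cobalt): cobalt=2 copper=1 nickel=3
After 22 (gather 3 copper): cobalt=2 copper=4 nickel=3
After 23 (gather 3 cobalt): cobalt=5 copper=4 nickel=3
After 24 (gather 3 bone): bone=3 cobalt=5 copper=4 nickel=3
After 25 (gather 2 copper): bone=3 cobalt=5 copper=6 nickel=3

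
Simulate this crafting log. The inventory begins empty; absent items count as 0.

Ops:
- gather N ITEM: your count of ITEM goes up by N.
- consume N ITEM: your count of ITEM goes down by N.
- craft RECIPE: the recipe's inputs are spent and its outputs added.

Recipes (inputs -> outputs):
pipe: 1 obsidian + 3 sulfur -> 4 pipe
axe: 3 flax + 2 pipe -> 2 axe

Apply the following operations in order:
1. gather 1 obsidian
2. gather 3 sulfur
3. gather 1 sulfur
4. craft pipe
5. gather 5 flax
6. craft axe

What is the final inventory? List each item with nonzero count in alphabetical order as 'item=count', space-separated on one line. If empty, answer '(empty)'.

After 1 (gather 1 obsidian): obsidian=1
After 2 (gather 3 sulfur): obsidian=1 sulfur=3
After 3 (gather 1 sulfur): obsidian=1 sulfur=4
After 4 (craft pipe): pipe=4 sulfur=1
After 5 (gather 5 flax): flax=5 pipe=4 sulfur=1
After 6 (craft axe): axe=2 flax=2 pipe=2 sulfur=1

Answer: axe=2 flax=2 pipe=2 sulfur=1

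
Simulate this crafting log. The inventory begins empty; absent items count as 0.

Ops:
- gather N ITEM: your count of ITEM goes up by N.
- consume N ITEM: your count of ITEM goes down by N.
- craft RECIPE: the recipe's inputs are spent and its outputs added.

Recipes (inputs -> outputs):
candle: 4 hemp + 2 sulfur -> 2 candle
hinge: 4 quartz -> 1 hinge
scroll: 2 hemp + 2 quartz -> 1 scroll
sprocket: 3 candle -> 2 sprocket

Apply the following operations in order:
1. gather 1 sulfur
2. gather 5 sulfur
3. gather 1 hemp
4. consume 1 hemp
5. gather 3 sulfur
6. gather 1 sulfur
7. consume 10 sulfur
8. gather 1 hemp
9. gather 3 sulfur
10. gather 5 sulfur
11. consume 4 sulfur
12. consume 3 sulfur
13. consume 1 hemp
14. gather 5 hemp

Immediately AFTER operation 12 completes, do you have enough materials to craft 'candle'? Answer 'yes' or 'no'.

Answer: no

Derivation:
After 1 (gather 1 sulfur): sulfur=1
After 2 (gather 5 sulfur): sulfur=6
After 3 (gather 1 hemp): hemp=1 sulfur=6
After 4 (consume 1 hemp): sulfur=6
After 5 (gather 3 sulfur): sulfur=9
After 6 (gather 1 sulfur): sulfur=10
After 7 (consume 10 sulfur): (empty)
After 8 (gather 1 hemp): hemp=1
After 9 (gather 3 sulfur): hemp=1 sulfur=3
After 10 (gather 5 sulfur): hemp=1 sulfur=8
After 11 (consume 4 sulfur): hemp=1 sulfur=4
After 12 (consume 3 sulfur): hemp=1 sulfur=1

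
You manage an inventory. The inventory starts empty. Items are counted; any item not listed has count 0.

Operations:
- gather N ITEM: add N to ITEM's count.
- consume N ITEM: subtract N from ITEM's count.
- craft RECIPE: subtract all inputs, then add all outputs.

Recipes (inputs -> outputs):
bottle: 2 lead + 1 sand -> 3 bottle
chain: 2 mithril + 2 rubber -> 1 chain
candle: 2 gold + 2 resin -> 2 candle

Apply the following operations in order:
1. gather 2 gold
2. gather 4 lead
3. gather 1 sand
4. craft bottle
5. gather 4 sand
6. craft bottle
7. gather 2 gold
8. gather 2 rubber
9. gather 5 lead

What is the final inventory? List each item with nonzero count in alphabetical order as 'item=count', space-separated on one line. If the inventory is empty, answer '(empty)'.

After 1 (gather 2 gold): gold=2
After 2 (gather 4 lead): gold=2 lead=4
After 3 (gather 1 sand): gold=2 lead=4 sand=1
After 4 (craft bottle): bottle=3 gold=2 lead=2
After 5 (gather 4 sand): bottle=3 gold=2 lead=2 sand=4
After 6 (craft bottle): bottle=6 gold=2 sand=3
After 7 (gather 2 gold): bottle=6 gold=4 sand=3
After 8 (gather 2 rubber): bottle=6 gold=4 rubber=2 sand=3
After 9 (gather 5 lead): bottle=6 gold=4 lead=5 rubber=2 sand=3

Answer: bottle=6 gold=4 lead=5 rubber=2 sand=3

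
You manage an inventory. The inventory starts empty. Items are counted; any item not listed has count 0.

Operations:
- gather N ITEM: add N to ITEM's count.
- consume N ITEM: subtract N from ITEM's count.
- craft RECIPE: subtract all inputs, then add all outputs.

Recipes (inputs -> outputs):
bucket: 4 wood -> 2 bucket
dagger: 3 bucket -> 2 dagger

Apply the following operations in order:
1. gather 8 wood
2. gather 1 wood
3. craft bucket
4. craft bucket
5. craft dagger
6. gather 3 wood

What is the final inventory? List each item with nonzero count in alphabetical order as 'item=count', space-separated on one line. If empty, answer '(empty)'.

Answer: bucket=1 dagger=2 wood=4

Derivation:
After 1 (gather 8 wood): wood=8
After 2 (gather 1 wood): wood=9
After 3 (craft bucket): bucket=2 wood=5
After 4 (craft bucket): bucket=4 wood=1
After 5 (craft dagger): bucket=1 dagger=2 wood=1
After 6 (gather 3 wood): bucket=1 dagger=2 wood=4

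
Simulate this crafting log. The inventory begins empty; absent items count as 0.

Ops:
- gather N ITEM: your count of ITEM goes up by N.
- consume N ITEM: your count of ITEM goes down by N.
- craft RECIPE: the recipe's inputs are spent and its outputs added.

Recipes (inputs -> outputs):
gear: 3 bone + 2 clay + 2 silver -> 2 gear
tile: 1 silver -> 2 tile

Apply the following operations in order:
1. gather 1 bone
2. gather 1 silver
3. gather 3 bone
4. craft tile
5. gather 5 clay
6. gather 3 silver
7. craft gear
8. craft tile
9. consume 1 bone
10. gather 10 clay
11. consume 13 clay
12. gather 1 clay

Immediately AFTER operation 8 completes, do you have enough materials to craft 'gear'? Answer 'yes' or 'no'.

Answer: no

Derivation:
After 1 (gather 1 bone): bone=1
After 2 (gather 1 silver): bone=1 silver=1
After 3 (gather 3 bone): bone=4 silver=1
After 4 (craft tile): bone=4 tile=2
After 5 (gather 5 clay): bone=4 clay=5 tile=2
After 6 (gather 3 silver): bone=4 clay=5 silver=3 tile=2
After 7 (craft gear): bone=1 clay=3 gear=2 silver=1 tile=2
After 8 (craft tile): bone=1 clay=3 gear=2 tile=4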